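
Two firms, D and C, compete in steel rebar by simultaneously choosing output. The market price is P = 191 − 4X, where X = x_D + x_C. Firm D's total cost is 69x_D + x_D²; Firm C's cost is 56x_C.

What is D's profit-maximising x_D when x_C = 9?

Firm D's profit: π = x_D(191 − 4(x_D + x_C)) − 69x_D − x_D².
∂π/∂x_D = 122 − 10x_D − 4x_C = 0, so x_D = 12.2 − 0.4x_C.
At x_C = 9: x_D = 12.2 − 0.4·9 = 8.6.

8.6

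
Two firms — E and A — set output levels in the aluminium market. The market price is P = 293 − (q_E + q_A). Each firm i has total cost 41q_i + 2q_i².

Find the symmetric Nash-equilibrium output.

Firm E's profit: π = q_E(293 − (q_E + q_A)) − 41q_E − 2q_E².
∂π/∂q_E = 252 − 6q_E − q_A = 0, so q_E = 42 − (1/6)q_A.
Setting q_E = q_A in the reaction function: q_E = 42 − (1/6)q_E, so q_E = 42 / (7/6) = 36.

36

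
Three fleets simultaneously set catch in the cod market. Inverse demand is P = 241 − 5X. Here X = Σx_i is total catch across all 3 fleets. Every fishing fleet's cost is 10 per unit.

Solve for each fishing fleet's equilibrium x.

11.55

A representative fishing fleet's profit is π_i = x_i(241 − 5X) − 10x_i, with X = x_i + Σ_{j≠i} x_j.
First-order condition: 231 − 10x_i − 5Σ_{j≠i} x_j = 0.
With identical fishing fleets, set every x_j = x: then 231 − 10x − 10x = 0, i.e. x = 231/20 = 11.55.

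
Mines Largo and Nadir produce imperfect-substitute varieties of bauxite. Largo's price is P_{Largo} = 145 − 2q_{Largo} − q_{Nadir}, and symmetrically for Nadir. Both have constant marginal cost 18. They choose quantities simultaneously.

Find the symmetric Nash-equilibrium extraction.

25.4

Mine Largo's profit: π = q_{Largo}(145 − 2q_{Largo} − q_{Nadir}) − 18q_{Largo}.
∂π/∂q_{Largo} = 127 − 4q_{Largo} − q_{Nadir} = 0 ⇒ q_{Largo} = 31.75 − 0.25q_{Nadir}.
Setting q_{Largo} = q_{Nadir} in the reaction function: q_{Largo} = 31.75 − 0.25q_{Largo}, so q_{Largo} = 31.75 / 1.25 = 25.4.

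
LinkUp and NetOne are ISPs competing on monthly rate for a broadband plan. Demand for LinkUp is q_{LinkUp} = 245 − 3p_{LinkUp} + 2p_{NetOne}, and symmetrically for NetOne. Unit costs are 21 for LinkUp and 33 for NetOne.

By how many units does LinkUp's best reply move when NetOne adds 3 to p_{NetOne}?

LinkUp's profit: π = (p_{LinkUp} − 21)(245 − 3p_{LinkUp} + 2p_{NetOne}).
∂π/∂p_{LinkUp} = 308 − 6p_{LinkUp} + 2p_{NetOne} = 0 ⇒ p_{LinkUp} = 154/3 + (1/3)p_{NetOne}.
The reaction-function slope is 1/3, so a 3-unit rise in p_{NetOne} moves p_{LinkUp} by 1/3 × 3 = 1. LinkUp's best response rises — the actions are strategic complements.

1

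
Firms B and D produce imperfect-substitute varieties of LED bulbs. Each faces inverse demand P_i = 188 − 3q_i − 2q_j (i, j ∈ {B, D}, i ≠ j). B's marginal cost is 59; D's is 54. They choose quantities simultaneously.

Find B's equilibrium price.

106.4375

Firm B's profit: π = q_B(188 − 3q_B − 2q_D) − 59q_B.
∂π/∂q_B = 129 − 6q_B − 2q_D = 0 ⇒ q_B = 21.5 − (1/3)q_D.
Similarly q_D = 67/3 − (1/3)q_B.
Substituting the second reaction function into the first: q_B = 21.5 − (1/3)(67/3 − (1/3)q_B), which gives (8/9)q_B = 253/18 ⇒ q_B = 15.8125.
Then q_D = 67/3 − (1/3)·15.8125 = 17.0625.
P_B = 188 − 3·15.8125 − 2·17.0625 = 106.4375.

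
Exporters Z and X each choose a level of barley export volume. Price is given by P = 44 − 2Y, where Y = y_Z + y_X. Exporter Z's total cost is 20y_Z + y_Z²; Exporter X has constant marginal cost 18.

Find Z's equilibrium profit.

Exporter Z's profit: π = y_Z(44 − 2(y_Z + y_X)) − 20y_Z − y_Z².
∂π/∂y_Z = 24 − 6y_Z − 2y_X = 0, so y_Z = 4 − (1/3)y_X.
For X: ∂π/∂y_X = 26 − 4y_X − 2y_Z = 0 ⇒ y_X = 6.5 − 0.5y_Z.
Solving the two reaction functions simultaneously: (1 − (−1/3)(−0.5))y_Z = 4 − (1/3)·6.5, so (5/6)y_Z = 11/6 and y_Z = 2.2.
Then y_X = 6.5 − 0.5·2.2 = 5.4.
Price P = 44 − 2·7.6 = 28.8.
Z's profit: (28.8 − 20)·2.2 − (2.2)² = 14.52.

14.52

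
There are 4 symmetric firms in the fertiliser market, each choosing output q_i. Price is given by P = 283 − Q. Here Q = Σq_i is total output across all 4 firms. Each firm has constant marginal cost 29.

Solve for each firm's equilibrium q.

A representative firm's profit is π_i = q_i(283 − Q) − 29q_i, with Q = q_i + Σ_{j≠i} q_j.
First-order condition: 254 − 2q_i − Σ_{j≠i} q_j = 0.
Imposing symmetry (q_j = q for all j) turns Σ_{j≠i} q_j into 3q, so 254 = 5q and q = 50.8.

50.8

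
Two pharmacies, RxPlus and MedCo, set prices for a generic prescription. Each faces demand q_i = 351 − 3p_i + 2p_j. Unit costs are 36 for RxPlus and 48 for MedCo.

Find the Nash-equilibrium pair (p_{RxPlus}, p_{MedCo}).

RxPlus's profit: π = (p_{RxPlus} − 36)(351 − 3p_{RxPlus} + 2p_{MedCo}).
∂π/∂p_{RxPlus} = 459 − 6p_{RxPlus} + 2p_{MedCo} = 0 ⇒ p_{RxPlus} = 76.5 + (1/3)p_{MedCo}.
Similarly p_{MedCo} = 82.5 + (1/3)p_{RxPlus}.
Plugging p_{MedCo} into RxPlus's best response: p_{RxPlus} = 76.5 + (1/3)(82.5 + (1/3)p_{RxPlus}) ⇒ (8/9)p_{RxPlus} = 104, so p_{RxPlus} = 117.
Then p_{MedCo} = 82.5 + (1/3)·117 = 121.5.

117, 121.5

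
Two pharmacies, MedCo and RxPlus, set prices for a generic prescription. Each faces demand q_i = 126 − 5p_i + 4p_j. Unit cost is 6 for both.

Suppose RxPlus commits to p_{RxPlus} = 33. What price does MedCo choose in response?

28.8

MedCo's profit: π = (p_{MedCo} − 6)(126 − 5p_{MedCo} + 4p_{RxPlus}).
∂π/∂p_{MedCo} = 156 − 10p_{MedCo} + 4p_{RxPlus} = 0 ⇒ p_{MedCo} = 15.6 + 0.4p_{RxPlus}.
At p_{RxPlus} = 33: p_{MedCo} = 15.6 + 0.4·33 = 28.8.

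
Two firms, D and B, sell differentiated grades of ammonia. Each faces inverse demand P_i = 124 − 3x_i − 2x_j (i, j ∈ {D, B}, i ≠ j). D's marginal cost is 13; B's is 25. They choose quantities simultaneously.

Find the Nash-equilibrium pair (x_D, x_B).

14.625, 11.625

Firm D's profit: π = x_D(124 − 3x_D − 2x_B) − 13x_D.
∂π/∂x_D = 111 − 6x_D − 2x_B = 0 ⇒ x_D = 18.5 − (1/3)x_B.
Similarly x_B = 16.5 − (1/3)x_D.
Substituting the second reaction function into the first: x_D = 18.5 − (1/3)(16.5 − (1/3)x_D), which gives (8/9)x_D = 13 ⇒ x_D = 14.625.
Then x_B = 16.5 − (1/3)·14.625 = 11.625.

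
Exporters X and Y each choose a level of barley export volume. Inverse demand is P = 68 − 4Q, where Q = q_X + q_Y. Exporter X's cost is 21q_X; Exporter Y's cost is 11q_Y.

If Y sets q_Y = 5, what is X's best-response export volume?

Exporter X's profit: π = q_X(68 − 4(q_X + q_Y)) − 21q_X.
∂π/∂q_X = 47 − 8q_X − 4q_Y = 0, so q_X = 5.875 − 0.5q_Y.
At q_Y = 5: q_X = 5.875 − 0.5·5 = 3.375.

3.375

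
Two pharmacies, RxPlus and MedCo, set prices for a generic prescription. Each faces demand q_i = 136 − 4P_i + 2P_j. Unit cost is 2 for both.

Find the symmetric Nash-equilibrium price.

24

RxPlus's profit: π = (P_{RxPlus} − 2)(136 − 4P_{RxPlus} + 2P_{MedCo}).
∂π/∂P_{RxPlus} = 144 − 8P_{RxPlus} + 2P_{MedCo} = 0 ⇒ P_{RxPlus} = 18 + 0.25P_{MedCo}.
The game is symmetric, so in equilibrium P_{MedCo} = P_{RxPlus}: the reaction function gives 0.75P_{RxPlus} = 18, hence P_{RxPlus} = 24.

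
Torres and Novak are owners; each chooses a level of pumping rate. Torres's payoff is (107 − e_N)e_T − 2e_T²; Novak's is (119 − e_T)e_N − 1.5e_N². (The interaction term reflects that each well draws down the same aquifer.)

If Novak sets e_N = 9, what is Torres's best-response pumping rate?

24.5

Expanding Torres's payoff: 107e_T − e_Ne_T − 2e_T².
∂π/∂e_T = 107 − e_N − 4e_T = 0, so e_T = 26.75 − 0.25e_N.
At e_N = 9: e_T = 26.75 − 0.25·9 = 24.5.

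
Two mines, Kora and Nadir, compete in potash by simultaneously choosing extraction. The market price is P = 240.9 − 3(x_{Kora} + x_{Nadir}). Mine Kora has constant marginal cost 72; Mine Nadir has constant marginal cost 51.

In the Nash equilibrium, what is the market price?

121.3

Mine Kora's profit: π = x_{Kora}(240.9 − 3(x_{Kora} + x_{Nadir})) − 72x_{Kora}.
∂π/∂x_{Kora} = 168.9 − 6x_{Kora} − 3x_{Nadir} = 0, so x_{Kora} = 28.15 − 0.5x_{Nadir}.
By the same steps for Nadir: x_{Nadir} = 31.65 − 0.5x_{Kora}.
Solving the two reaction functions simultaneously: (1 − (−0.5)(−0.5))x_{Kora} = 28.15 − 0.5·31.65, so 0.75x_{Kora} = 12.325 and x_{Kora} = 493/30.
Then x_{Nadir} = 31.65 − 0.5·(493/30) = 703/30.
Equilibrium price: P = 240.9 − 3·(598/15) = 121.3.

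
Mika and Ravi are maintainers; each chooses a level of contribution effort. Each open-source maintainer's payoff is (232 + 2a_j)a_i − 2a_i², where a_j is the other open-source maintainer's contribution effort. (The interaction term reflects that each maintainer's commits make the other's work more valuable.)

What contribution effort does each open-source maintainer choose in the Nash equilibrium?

Mika's payoff is (232 + 2a_R)a_M − 2a_M².
∂π/∂a_M = 232 + 2a_R − 4a_M = 0, so a_M = 58 + 0.5a_R.
Setting a_M = a_R in the reaction function: a_M = 58 + 0.5a_M, so a_M = 58 / 0.5 = 116.

116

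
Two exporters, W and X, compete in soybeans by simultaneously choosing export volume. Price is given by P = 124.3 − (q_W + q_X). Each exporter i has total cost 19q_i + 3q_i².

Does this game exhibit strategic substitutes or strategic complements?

Exporter W's profit: π = q_W(124.3 − (q_W + q_X)) − 19q_W − 3q_W².
∂π/∂q_W = 105.3 − 8q_W − q_X = 0, so q_W = 13.1625 − 0.125q_X.
The best-response slope dq_W/dq_X = −0.125 < 0: the reaction function is downward-sloping, so the choices are strategic substitutes.

strategic substitutes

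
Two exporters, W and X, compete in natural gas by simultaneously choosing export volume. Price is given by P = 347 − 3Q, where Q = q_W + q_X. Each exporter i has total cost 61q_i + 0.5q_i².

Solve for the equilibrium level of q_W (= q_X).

Exporter W's profit: π = q_W(347 − 3(q_W + q_X)) − 61q_W − 0.5q_W².
∂π/∂q_W = 286 − 7q_W − 3q_X = 0, so q_W = 286/7 − (3/7)q_X.
By symmetry q_X = q_W; substituting into the reaction function, (10/7)q_W = 286/7 and q_W = 28.6.

28.6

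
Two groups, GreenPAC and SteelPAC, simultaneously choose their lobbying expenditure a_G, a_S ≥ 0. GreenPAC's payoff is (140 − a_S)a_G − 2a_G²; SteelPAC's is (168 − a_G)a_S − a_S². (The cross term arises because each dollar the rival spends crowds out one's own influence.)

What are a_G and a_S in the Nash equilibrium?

16, 76

Expanding GreenPAC's payoff: 140a_G − a_Sa_G − 2a_G².
∂π/∂a_G = 140 − a_S − 4a_G = 0, so a_G = 35 − 0.25a_S.
Likewise for SteelPAC: a_S = 84 − 0.5a_G.
Solving the two reaction functions simultaneously: (1 − (−0.25)(−0.5))a_G = 35 − 0.25·84, so 0.875a_G = 14 and a_G = 16.
Then a_S = 84 − 0.5·16 = 76.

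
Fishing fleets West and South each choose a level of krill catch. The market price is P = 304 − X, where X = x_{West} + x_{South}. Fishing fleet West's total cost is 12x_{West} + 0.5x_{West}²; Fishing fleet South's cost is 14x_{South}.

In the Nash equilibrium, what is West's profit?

5186.16

Fishing fleet West's profit: π = x_{West}(304 − (x_{West} + x_{South})) − 12x_{West} − 0.5x_{West}².
∂π/∂x_{West} = 292 − 3x_{West} − x_{South} = 0, so x_{West} = 292/3 − (1/3)x_{South}.
For South: ∂π/∂x_{South} = 290 − 2x_{South} − x_{West} = 0 ⇒ x_{South} = 145 − 0.5x_{West}.
Plugging x_{South} into West's best response: x_{West} = 292/3 − (1/3)(145 − 0.5x_{West}) ⇒ (5/6)x_{West} = 49, so x_{West} = 58.8.
Then x_{South} = 145 − 0.5·58.8 = 115.6.
Price P = 304 − 174.4 = 129.6.
West's profit: (129.6 − 12)·58.8 − 0.5(58.8)² = 5186.16.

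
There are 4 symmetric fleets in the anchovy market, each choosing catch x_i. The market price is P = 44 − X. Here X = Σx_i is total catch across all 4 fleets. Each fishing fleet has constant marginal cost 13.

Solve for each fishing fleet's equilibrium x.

A representative fishing fleet's profit is π_i = x_i(44 − X) − 13x_i, with X = x_i + Σ_{j≠i} x_j.
First-order condition: 31 − 2x_i − Σ_{j≠i} x_j = 0.
Imposing symmetry (x_j = x for all j) turns Σ_{j≠i} x_j into 3x, so 31 = 5x and x = 6.2.

6.2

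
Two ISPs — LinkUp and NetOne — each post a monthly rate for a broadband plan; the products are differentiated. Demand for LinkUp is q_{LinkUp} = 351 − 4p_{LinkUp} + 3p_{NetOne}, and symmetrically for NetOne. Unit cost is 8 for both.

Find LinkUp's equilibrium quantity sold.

274.4

LinkUp's profit: π = (p_{LinkUp} − 8)(351 − 4p_{LinkUp} + 3p_{NetOne}).
∂π/∂p_{LinkUp} = 383 − 8p_{LinkUp} + 3p_{NetOne} = 0 ⇒ p_{LinkUp} = 47.875 + 0.375p_{NetOne}.
The game is symmetric, so in equilibrium p_{NetOne} = p_{LinkUp}: the reaction function gives 0.625p_{LinkUp} = 47.875, hence p_{LinkUp} = 76.6.
q_{LinkUp} = 351 − 4·76.6 + 3·76.6 = 274.4.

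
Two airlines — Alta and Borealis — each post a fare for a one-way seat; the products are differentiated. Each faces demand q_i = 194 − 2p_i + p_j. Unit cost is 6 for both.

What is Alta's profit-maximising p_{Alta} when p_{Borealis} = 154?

Alta's profit: π = (p_{Alta} − 6)(194 − 2p_{Alta} + p_{Borealis}).
∂π/∂p_{Alta} = 206 − 4p_{Alta} + p_{Borealis} = 0 ⇒ p_{Alta} = 51.5 + 0.25p_{Borealis}.
At p_{Borealis} = 154: p_{Alta} = 51.5 + 0.25·154 = 90.

90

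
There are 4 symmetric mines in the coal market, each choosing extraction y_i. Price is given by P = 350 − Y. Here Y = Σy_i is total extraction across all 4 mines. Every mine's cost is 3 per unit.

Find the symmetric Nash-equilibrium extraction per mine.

A representative mine's profit is π_i = y_i(350 − Y) − 3y_i, with Y = y_i + Σ_{j≠i} y_j.
First-order condition: 347 − 2y_i − Σ_{j≠i} y_j = 0.
Imposing symmetry (y_j = y for all j) turns Σ_{j≠i} y_j into 3y, so 347 = 5y and y = 69.4.

69.4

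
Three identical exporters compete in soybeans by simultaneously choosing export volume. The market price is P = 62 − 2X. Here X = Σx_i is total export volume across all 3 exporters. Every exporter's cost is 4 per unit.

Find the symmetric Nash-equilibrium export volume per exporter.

A representative exporter's profit is π_i = x_i(62 − 2X) − 4x_i, with X = x_i + Σ_{j≠i} x_j.
First-order condition: 58 − 4x_i − 2Σ_{j≠i} x_j = 0.
In a symmetric equilibrium every exporter chooses the same x, so Σ_{j≠i} x_j = 2x. The condition becomes 58 − 8x = 0, giving x = 58/8 = 7.25.

7.25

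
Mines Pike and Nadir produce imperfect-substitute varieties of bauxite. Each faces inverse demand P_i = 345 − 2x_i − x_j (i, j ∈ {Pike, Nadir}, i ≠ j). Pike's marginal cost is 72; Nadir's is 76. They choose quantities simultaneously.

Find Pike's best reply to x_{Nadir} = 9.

66

Mine Pike's profit: π = x_{Pike}(345 − 2x_{Pike} − x_{Nadir}) − 72x_{Pike}.
∂π/∂x_{Pike} = 273 − 4x_{Pike} − x_{Nadir} = 0 ⇒ x_{Pike} = 68.25 − 0.25x_{Nadir}.
At x_{Nadir} = 9: x_{Pike} = 68.25 − 0.25·9 = 66.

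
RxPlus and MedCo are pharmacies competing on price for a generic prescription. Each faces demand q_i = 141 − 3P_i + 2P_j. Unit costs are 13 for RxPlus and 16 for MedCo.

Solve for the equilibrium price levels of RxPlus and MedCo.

45.5625, 46.6875

RxPlus's profit: π = (P_{RxPlus} − 13)(141 − 3P_{RxPlus} + 2P_{MedCo}).
∂π/∂P_{RxPlus} = 180 − 6P_{RxPlus} + 2P_{MedCo} = 0 ⇒ P_{RxPlus} = 30 + (1/3)P_{MedCo}.
Similarly P_{MedCo} = 31.5 + (1/3)P_{RxPlus}.
Plugging P_{MedCo} into RxPlus's best response: P_{RxPlus} = 30 + (1/3)(31.5 + (1/3)P_{RxPlus}) ⇒ (8/9)P_{RxPlus} = 40.5, so P_{RxPlus} = 45.5625.
Then P_{MedCo} = 31.5 + (1/3)·45.5625 = 46.6875.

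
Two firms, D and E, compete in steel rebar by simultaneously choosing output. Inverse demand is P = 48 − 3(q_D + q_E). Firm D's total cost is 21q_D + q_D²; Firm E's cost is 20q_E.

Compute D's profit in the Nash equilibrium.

Firm D's profit: π = q_D(48 − 3(q_D + q_E)) − 21q_D − q_D².
∂π/∂q_D = 27 − 8q_D − 3q_E = 0, so q_D = 3.375 − 0.375q_E.
For E: ∂π/∂q_E = 28 − 6q_E − 3q_D = 0 ⇒ q_E = 14/3 − 0.5q_D.
Solving the two reaction functions simultaneously: (1 − (−0.375)(−0.5))q_D = 3.375 − 0.375·(14/3), so 0.8125q_D = 1.625 and q_D = 2.
Then q_E = 14/3 − 0.5·2 = 11/3.
Price P = 48 − 3·(17/3) = 31.
D's profit: (31 − 21)·2 − (2)² = 16.

16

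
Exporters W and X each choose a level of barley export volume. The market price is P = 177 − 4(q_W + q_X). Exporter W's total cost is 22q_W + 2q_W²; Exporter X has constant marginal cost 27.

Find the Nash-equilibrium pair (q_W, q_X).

Exporter W's profit: π = q_W(177 − 4(q_W + q_X)) − 22q_W − 2q_W².
∂π/∂q_W = 155 − 12q_W − 4q_X = 0, so q_W = 155/12 − (1/3)q_X.
For X: ∂π/∂q_X = 150 − 8q_X − 4q_W = 0 ⇒ q_X = 18.75 − 0.5q_W.
Substituting the second reaction function into the first: q_W = 155/12 − (1/3)(18.75 − 0.5q_W), which gives (5/6)q_W = 20/3 ⇒ q_W = 8.
Then q_X = 18.75 − 0.5·8 = 14.75.

8, 14.75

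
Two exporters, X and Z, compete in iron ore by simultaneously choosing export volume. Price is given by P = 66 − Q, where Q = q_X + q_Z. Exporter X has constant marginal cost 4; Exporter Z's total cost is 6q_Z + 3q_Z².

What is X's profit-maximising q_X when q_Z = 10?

Exporter X's profit: π = q_X(66 − (q_X + q_Z)) − 4q_X.
∂π/∂q_X = 62 − 2q_X − q_Z = 0, so q_X = 31 − 0.5q_Z.
At q_Z = 10: q_X = 31 − 0.5·10 = 26.

26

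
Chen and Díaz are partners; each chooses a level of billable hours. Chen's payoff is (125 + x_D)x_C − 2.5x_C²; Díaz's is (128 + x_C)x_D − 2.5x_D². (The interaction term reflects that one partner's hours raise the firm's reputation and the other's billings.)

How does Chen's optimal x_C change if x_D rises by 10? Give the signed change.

Expanding Chen's payoff: 125x_C + x_Dx_C − 2.5x_C².
∂π/∂x_C = 125 + x_D − 5x_C = 0, so x_C = 25 + 0.2x_D.
The reaction-function slope is 0.2, so a 10-unit rise in x_D moves x_C by 0.2 × 10 = 2. Chen's best response rises — the actions are strategic complements.

2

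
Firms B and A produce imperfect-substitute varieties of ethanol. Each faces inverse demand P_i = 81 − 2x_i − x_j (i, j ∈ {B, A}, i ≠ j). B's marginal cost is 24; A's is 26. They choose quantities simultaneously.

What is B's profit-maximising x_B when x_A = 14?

10.75

Firm B's profit: π = x_B(81 − 2x_B − x_A) − 24x_B.
∂π/∂x_B = 57 − 4x_B − x_A = 0 ⇒ x_B = 14.25 − 0.25x_A.
At x_A = 14: x_B = 14.25 − 0.25·14 = 10.75.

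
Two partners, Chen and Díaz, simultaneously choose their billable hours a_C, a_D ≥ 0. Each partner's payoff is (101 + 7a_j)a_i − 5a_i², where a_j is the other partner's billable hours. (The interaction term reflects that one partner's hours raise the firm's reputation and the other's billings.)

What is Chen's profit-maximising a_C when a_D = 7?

Chen's payoff is (101 + 7a_D)a_C − 5a_C².
∂π/∂a_C = 101 + 7a_D − 10a_C = 0, so a_C = 10.1 + 0.7a_D.
At a_D = 7: a_C = 10.1 + 0.7·7 = 15.

15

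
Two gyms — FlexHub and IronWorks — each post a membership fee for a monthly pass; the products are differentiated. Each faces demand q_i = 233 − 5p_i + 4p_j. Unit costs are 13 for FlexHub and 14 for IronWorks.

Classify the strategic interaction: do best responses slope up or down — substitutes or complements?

strategic complements

FlexHub's profit: π = (p_{FlexHub} − 13)(233 − 5p_{FlexHub} + 4p_{IronWorks}).
∂π/∂p_{FlexHub} = 298 − 10p_{FlexHub} + 4p_{IronWorks} = 0 ⇒ p_{FlexHub} = 29.8 + 0.4p_{IronWorks}.
The best-response slope dp_{FlexHub}/dp_{IronWorks} = 0.4 > 0: the reaction function is upward-sloping, so the choices are strategic complements.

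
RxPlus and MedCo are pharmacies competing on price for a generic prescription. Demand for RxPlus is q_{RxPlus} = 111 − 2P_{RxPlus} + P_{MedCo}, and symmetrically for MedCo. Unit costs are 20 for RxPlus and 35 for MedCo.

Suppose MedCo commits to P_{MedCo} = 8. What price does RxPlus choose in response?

39.75

RxPlus's profit: π = (P_{RxPlus} − 20)(111 − 2P_{RxPlus} + P_{MedCo}).
∂π/∂P_{RxPlus} = 151 − 4P_{RxPlus} + P_{MedCo} = 0 ⇒ P_{RxPlus} = 37.75 + 0.25P_{MedCo}.
At P_{MedCo} = 8: P_{RxPlus} = 37.75 + 0.25·8 = 39.75.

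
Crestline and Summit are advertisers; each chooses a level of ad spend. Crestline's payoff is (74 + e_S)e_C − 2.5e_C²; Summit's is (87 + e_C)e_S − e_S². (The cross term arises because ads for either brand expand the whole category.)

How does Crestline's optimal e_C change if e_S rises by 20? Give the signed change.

Expanding Crestline's payoff: 74e_C + e_Se_C − 2.5e_C².
∂π/∂e_C = 74 + e_S − 5e_C = 0, so e_C = 14.8 + 0.2e_S.
The reaction-function slope is 0.2, so a 20-unit rise in e_S moves e_C by 0.2 × 20 = 4. Crestline's best response rises — the actions are strategic complements.

4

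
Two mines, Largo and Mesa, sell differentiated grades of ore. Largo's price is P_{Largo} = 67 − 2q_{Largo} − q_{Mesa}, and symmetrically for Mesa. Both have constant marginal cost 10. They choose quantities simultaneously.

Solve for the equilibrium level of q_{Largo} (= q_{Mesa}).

11.4

Mine Largo's profit: π = q_{Largo}(67 − 2q_{Largo} − q_{Mesa}) − 10q_{Largo}.
∂π/∂q_{Largo} = 57 − 4q_{Largo} − q_{Mesa} = 0 ⇒ q_{Largo} = 14.25 − 0.25q_{Mesa}.
Setting q_{Largo} = q_{Mesa} in the reaction function: q_{Largo} = 14.25 − 0.25q_{Largo}, so q_{Largo} = 14.25 / 1.25 = 11.4.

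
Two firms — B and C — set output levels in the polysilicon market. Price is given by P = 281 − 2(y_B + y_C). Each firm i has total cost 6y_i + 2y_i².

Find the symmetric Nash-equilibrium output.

27.5

Firm B's profit: π = y_B(281 − 2(y_B + y_C)) − 6y_B − 2y_B².
∂π/∂y_B = 275 − 8y_B − 2y_C = 0, so y_B = 34.375 − 0.25y_C.
Setting y_B = y_C in the reaction function: y_B = 34.375 − 0.25y_B, so y_B = 34.375 / 1.25 = 27.5.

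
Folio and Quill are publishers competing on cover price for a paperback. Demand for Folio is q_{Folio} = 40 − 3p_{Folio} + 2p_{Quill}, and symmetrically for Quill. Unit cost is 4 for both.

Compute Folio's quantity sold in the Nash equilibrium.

Folio's profit: π = (p_{Folio} − 4)(40 − 3p_{Folio} + 2p_{Quill}).
∂π/∂p_{Folio} = 52 − 6p_{Folio} + 2p_{Quill} = 0 ⇒ p_{Folio} = 26/3 + (1/3)p_{Quill}.
The game is symmetric, so in equilibrium p_{Quill} = p_{Folio}: the reaction function gives (2/3)p_{Folio} = 26/3, hence p_{Folio} = 13.
q_{Folio} = 40 − 3·13 + 2·13 = 27.

27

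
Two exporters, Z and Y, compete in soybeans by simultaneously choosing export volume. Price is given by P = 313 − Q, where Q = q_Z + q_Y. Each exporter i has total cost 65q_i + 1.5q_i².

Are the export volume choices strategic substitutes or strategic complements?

Exporter Z's profit: π = q_Z(313 − (q_Z + q_Y)) − 65q_Z − 1.5q_Z².
∂π/∂q_Z = 248 − 5q_Z − q_Y = 0, so q_Z = 49.6 − 0.2q_Y.
The best-response slope dq_Z/dq_Y = −0.2 < 0: the reaction function is downward-sloping, so the choices are strategic substitutes.

strategic substitutes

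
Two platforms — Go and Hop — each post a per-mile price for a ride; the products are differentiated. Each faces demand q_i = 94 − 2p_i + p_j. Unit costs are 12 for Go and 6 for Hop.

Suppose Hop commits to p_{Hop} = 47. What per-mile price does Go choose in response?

Go's profit: π = (p_{Go} − 12)(94 − 2p_{Go} + p_{Hop}).
∂π/∂p_{Go} = 118 − 4p_{Go} + p_{Hop} = 0 ⇒ p_{Go} = 29.5 + 0.25p_{Hop}.
At p_{Hop} = 47: p_{Go} = 29.5 + 0.25·47 = 41.25.

41.25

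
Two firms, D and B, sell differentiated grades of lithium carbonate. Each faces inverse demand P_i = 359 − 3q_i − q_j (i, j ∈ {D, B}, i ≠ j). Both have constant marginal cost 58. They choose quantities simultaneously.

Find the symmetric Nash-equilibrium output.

Firm D's profit: π = q_D(359 − 3q_D − q_B) − 58q_D.
∂π/∂q_D = 301 − 6q_D − q_B = 0 ⇒ q_D = 301/6 − (1/6)q_B.
The game is symmetric, so in equilibrium q_B = q_D: the reaction function gives (7/6)q_D = 301/6, hence q_D = 43.

43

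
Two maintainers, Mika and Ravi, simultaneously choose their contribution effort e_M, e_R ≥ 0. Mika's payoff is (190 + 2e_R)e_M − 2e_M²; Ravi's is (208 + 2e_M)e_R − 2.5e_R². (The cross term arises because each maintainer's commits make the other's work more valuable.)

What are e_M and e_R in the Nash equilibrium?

85.375, 75.75

Expanding Mika's payoff: 190e_M + 2e_Re_M − 2e_M².
∂π/∂e_M = 190 + 2e_R − 4e_M = 0, so e_M = 47.5 + 0.5e_R.
Likewise for Ravi: e_R = 41.6 + 0.4e_M.
Substituting the second reaction function into the first: e_M = 47.5 + 0.5(41.6 + 0.4e_M), which gives 0.8e_M = 68.3 ⇒ e_M = 85.375.
Then e_R = 41.6 + 0.4·85.375 = 75.75.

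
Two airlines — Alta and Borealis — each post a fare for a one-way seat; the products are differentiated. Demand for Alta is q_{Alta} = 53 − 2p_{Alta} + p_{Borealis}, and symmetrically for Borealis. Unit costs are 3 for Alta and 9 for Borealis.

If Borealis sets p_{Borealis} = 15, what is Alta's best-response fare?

Alta's profit: π = (p_{Alta} − 3)(53 − 2p_{Alta} + p_{Borealis}).
∂π/∂p_{Alta} = 59 − 4p_{Alta} + p_{Borealis} = 0 ⇒ p_{Alta} = 14.75 + 0.25p_{Borealis}.
At p_{Borealis} = 15: p_{Alta} = 14.75 + 0.25·15 = 18.5.

18.5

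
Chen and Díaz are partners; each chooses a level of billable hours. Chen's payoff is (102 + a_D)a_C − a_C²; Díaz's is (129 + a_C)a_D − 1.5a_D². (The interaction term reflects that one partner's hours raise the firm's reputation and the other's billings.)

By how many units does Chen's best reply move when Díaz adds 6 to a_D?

3

Expanding Chen's payoff: 102a_C + a_Da_C − a_C².
∂π/∂a_C = 102 + a_D − 2a_C = 0, so a_C = 51 + 0.5a_D.
The reaction-function slope is 0.5, so a 6-unit rise in a_D moves a_C by 0.5 × 6 = 3. Chen's best response rises — the actions are strategic complements.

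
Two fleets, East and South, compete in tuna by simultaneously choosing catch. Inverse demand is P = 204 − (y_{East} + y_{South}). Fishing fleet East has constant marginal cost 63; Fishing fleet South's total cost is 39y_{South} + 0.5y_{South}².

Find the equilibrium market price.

114.6

Fishing fleet East's profit: π = y_{East}(204 − (y_{East} + y_{South})) − 63y_{East}.
∂π/∂y_{East} = 141 − 2y_{East} − y_{South} = 0, so y_{East} = 70.5 − 0.5y_{South}.
For South: ∂π/∂y_{South} = 165 − 3y_{South} − y_{East} = 0 ⇒ y_{South} = 55 − (1/3)y_{East}.
Substituting the second reaction function into the first: y_{East} = 70.5 − 0.5(55 − (1/3)y_{East}), which gives (5/6)y_{East} = 43 ⇒ y_{East} = 51.6.
Then y_{South} = 55 − (1/3)·51.6 = 37.8.
Equilibrium price: P = 204 − 89.4 = 114.6.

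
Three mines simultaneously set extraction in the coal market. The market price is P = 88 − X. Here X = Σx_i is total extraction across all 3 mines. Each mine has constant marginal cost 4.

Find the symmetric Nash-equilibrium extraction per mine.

A representative mine's profit is π_i = x_i(88 − X) − 4x_i, with X = x_i + Σ_{j≠i} x_j.
First-order condition: 84 − 2x_i − Σ_{j≠i} x_j = 0.
Imposing symmetry (x_j = x for all j) turns Σ_{j≠i} x_j into 2x, so 84 = 4x and x = 21.

21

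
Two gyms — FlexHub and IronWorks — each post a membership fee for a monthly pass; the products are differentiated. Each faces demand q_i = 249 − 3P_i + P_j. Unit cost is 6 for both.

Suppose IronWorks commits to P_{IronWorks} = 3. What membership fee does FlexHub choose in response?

FlexHub's profit: π = (P_{FlexHub} − 6)(249 − 3P_{FlexHub} + P_{IronWorks}).
∂π/∂P_{FlexHub} = 267 − 6P_{FlexHub} + P_{IronWorks} = 0 ⇒ P_{FlexHub} = 44.5 + (1/6)P_{IronWorks}.
At P_{IronWorks} = 3: P_{FlexHub} = 44.5 + (1/6)·3 = 45.

45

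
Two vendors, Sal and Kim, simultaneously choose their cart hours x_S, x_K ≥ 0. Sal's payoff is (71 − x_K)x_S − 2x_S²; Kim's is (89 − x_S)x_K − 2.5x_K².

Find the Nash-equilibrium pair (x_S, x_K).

14, 15

Expanding Sal's payoff: 71x_S − x_Kx_S − 2x_S².
∂π/∂x_S = 71 − x_K − 4x_S = 0, so x_S = 17.75 − 0.25x_K.
Likewise for Kim: x_K = 17.8 − 0.2x_S.
Solving the two reaction functions simultaneously: (1 − (−0.25)(−0.2))x_S = 17.75 − 0.25·17.8, so 0.95x_S = 13.3 and x_S = 14.
Then x_K = 17.8 − 0.2·14 = 15.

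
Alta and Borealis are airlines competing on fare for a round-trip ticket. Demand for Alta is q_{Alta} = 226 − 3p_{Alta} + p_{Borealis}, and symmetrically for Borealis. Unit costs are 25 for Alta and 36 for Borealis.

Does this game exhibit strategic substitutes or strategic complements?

Alta's profit: π = (p_{Alta} − 25)(226 − 3p_{Alta} + p_{Borealis}).
∂π/∂p_{Alta} = 301 − 6p_{Alta} + p_{Borealis} = 0 ⇒ p_{Alta} = 301/6 + (1/6)p_{Borealis}.
The best-response slope dp_{Alta}/dp_{Borealis} = 1/6 > 0: the reaction function is upward-sloping, so the choices are strategic complements.

strategic complements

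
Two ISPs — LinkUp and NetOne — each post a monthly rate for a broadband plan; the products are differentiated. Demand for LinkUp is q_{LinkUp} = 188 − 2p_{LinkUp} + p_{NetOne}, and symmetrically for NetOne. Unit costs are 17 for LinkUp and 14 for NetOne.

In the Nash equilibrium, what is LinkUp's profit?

LinkUp's profit: π = (p_{LinkUp} − 17)(188 − 2p_{LinkUp} + p_{NetOne}).
∂π/∂p_{LinkUp} = 222 − 4p_{LinkUp} + p_{NetOne} = 0 ⇒ p_{LinkUp} = 55.5 + 0.25p_{NetOne}.
Similarly p_{NetOne} = 54 + 0.25p_{LinkUp}.
Substituting the second reaction function into the first: p_{LinkUp} = 55.5 + 0.25(54 + 0.25p_{LinkUp}), which gives 0.9375p_{LinkUp} = 69 ⇒ p_{LinkUp} = 73.6.
Then p_{NetOne} = 54 + 0.25·73.6 = 72.4.
q_{LinkUp} = 188 − 2·73.6 + 72.4 = 113.2.
Profit = (73.6 − 17)·113.2 = 6407.12.

6407.12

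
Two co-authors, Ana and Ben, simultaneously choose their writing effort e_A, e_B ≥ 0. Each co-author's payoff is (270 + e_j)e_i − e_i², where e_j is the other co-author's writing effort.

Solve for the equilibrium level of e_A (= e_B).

270

Ana's payoff is (270 + e_B)e_A − e_A².
∂π/∂e_A = 270 + e_B − 2e_A = 0, so e_A = 135 + 0.5e_B.
The game is symmetric, so in equilibrium e_B = e_A: the reaction function gives 0.5e_A = 135, hence e_A = 270.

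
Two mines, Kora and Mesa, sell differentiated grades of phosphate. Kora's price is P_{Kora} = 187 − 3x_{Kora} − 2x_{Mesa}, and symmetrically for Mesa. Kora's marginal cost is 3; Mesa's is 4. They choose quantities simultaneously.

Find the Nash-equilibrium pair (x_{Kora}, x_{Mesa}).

Mine Kora's profit: π = x_{Kora}(187 − 3x_{Kora} − 2x_{Mesa}) − 3x_{Kora}.
∂π/∂x_{Kora} = 184 − 6x_{Kora} − 2x_{Mesa} = 0 ⇒ x_{Kora} = 92/3 − (1/3)x_{Mesa}.
Similarly x_{Mesa} = 30.5 − (1/3)x_{Kora}.
Plugging x_{Mesa} into Kora's best response: x_{Kora} = 92/3 − (1/3)(30.5 − (1/3)x_{Kora}) ⇒ (8/9)x_{Kora} = 20.5, so x_{Kora} = 23.0625.
Then x_{Mesa} = 30.5 − (1/3)·23.0625 = 22.8125.

23.0625, 22.8125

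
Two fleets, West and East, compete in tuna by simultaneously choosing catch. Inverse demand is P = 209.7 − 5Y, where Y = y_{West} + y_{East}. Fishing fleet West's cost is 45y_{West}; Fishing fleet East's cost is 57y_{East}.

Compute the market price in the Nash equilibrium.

Fishing fleet West's profit: π = y_{West}(209.7 − 5(y_{West} + y_{East})) − 45y_{West}.
∂π/∂y_{West} = 164.7 − 10y_{West} − 5y_{East} = 0, so y_{West} = 16.47 − 0.5y_{East}.
By the same steps for East: y_{East} = 15.27 − 0.5y_{West}.
Plugging y_{East} into West's best response: y_{West} = 16.47 − 0.5(15.27 − 0.5y_{West}) ⇒ 0.75y_{West} = 8.835, so y_{West} = 11.78.
Then y_{East} = 15.27 − 0.5·11.78 = 9.38.
Equilibrium price: P = 209.7 − 5·21.16 = 103.9.

103.9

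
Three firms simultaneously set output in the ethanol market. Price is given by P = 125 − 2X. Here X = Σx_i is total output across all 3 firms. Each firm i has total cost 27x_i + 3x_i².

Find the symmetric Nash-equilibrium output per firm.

A representative firm's profit is π_i = x_i(125 − 2X) − 27x_i − 3x_i², with X = x_i + Σ_{j≠i} x_j.
First-order condition: 98 − 10x_i − 2Σ_{j≠i} x_j = 0.
In a symmetric equilibrium every firm chooses the same x, so Σ_{j≠i} x_j = 2x. The condition becomes 98 − 14x = 0, giving x = 98/14 = 7.

7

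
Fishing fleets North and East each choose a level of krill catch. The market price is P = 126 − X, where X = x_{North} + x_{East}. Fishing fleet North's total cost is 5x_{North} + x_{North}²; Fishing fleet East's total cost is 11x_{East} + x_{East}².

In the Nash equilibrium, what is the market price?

78.8

Fishing fleet North's profit: π = x_{North}(126 − (x_{North} + x_{East})) − 5x_{North} − x_{North}².
∂π/∂x_{North} = 121 − 4x_{North} − x_{East} = 0, so x_{North} = 30.25 − 0.25x_{East}.
By the same steps for East: x_{East} = 28.75 − 0.25x_{North}.
Plugging x_{East} into North's best response: x_{North} = 30.25 − 0.25(28.75 − 0.25x_{North}) ⇒ 0.9375x_{North} = 23.0625, so x_{North} = 24.6.
Then x_{East} = 28.75 − 0.25·24.6 = 22.6.
Equilibrium price: P = 126 − 47.2 = 78.8.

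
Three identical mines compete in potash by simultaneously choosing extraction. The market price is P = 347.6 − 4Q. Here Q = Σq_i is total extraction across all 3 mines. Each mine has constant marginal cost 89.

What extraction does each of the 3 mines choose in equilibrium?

16.1625

A representative mine's profit is π_i = q_i(347.6 − 4Q) − 89q_i, with Q = q_i + Σ_{j≠i} q_j.
First-order condition: 258.6 − 8q_i − 4Σ_{j≠i} q_j = 0.
In a symmetric equilibrium every mine chooses the same q, so Σ_{j≠i} q_j = 2q. The condition becomes 258.6 − 16q = 0, giving q = 258.6/16 = 16.1625.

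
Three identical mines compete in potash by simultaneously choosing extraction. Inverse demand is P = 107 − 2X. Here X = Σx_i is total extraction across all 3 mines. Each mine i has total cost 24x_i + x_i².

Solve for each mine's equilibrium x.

8.3

A representative mine's profit is π_i = x_i(107 − 2X) − 24x_i − x_i², with X = x_i + Σ_{j≠i} x_j.
First-order condition: 83 − 6x_i − 2Σ_{j≠i} x_j = 0.
Imposing symmetry (x_j = x for all j) turns Σ_{j≠i} x_j into 2x, so 83 = 10x and x = 8.3.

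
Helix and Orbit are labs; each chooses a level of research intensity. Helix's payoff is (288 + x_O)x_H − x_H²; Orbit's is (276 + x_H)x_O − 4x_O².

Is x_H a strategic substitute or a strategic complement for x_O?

strategic complements

Expanding Helix's payoff: 288x_H + x_Ox_H − x_H².
∂π/∂x_H = 288 + x_O − 2x_H = 0, so x_H = 144 + 0.5x_O.
The best-response slope dx_H/dx_O = 0.5 > 0: the reaction function is upward-sloping, so the choices are strategic complements.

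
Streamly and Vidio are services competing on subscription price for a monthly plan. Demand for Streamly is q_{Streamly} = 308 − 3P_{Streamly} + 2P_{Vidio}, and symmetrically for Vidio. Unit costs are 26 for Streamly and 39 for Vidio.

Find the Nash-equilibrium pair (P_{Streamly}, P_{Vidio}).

Streamly's profit: π = (P_{Streamly} − 26)(308 − 3P_{Streamly} + 2P_{Vidio}).
∂π/∂P_{Streamly} = 386 − 6P_{Streamly} + 2P_{Vidio} = 0 ⇒ P_{Streamly} = 193/3 + (1/3)P_{Vidio}.
Similarly P_{Vidio} = 425/6 + (1/3)P_{Streamly}.
Plugging P_{Vidio} into Streamly's best response: P_{Streamly} = 193/3 + (1/3)(425/6 + (1/3)P_{Streamly}) ⇒ (8/9)P_{Streamly} = 1583/18, so P_{Streamly} = 98.9375.
Then P_{Vidio} = 425/6 + (1/3)·98.9375 = 103.8125.

98.9375, 103.8125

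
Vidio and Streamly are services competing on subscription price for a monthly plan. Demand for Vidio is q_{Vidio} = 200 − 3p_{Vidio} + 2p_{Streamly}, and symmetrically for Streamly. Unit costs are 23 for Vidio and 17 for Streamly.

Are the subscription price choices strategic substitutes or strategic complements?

strategic complements

Vidio's profit: π = (p_{Vidio} − 23)(200 − 3p_{Vidio} + 2p_{Streamly}).
∂π/∂p_{Vidio} = 269 − 6p_{Vidio} + 2p_{Streamly} = 0 ⇒ p_{Vidio} = 269/6 + (1/3)p_{Streamly}.
The best-response slope dp_{Vidio}/dp_{Streamly} = 1/3 > 0: the reaction function is upward-sloping, so the choices are strategic complements.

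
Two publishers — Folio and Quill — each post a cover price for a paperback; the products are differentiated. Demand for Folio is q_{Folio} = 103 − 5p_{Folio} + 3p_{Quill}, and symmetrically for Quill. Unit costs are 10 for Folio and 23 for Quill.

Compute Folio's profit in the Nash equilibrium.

980

Folio's profit: π = (p_{Folio} − 10)(103 − 5p_{Folio} + 3p_{Quill}).
∂π/∂p_{Folio} = 153 − 10p_{Folio} + 3p_{Quill} = 0 ⇒ p_{Folio} = 15.3 + 0.3p_{Quill}.
Similarly p_{Quill} = 21.8 + 0.3p_{Folio}.
Solving the two reaction functions simultaneously: (1 − (0.3)(0.3))p_{Folio} = 15.3 + 0.3·21.8, so 0.91p_{Folio} = 21.84 and p_{Folio} = 24.
Then p_{Quill} = 21.8 + 0.3·24 = 29.
q_{Folio} = 103 − 5·24 + 3·29 = 70.
Profit = (24 − 10)·70 = 980.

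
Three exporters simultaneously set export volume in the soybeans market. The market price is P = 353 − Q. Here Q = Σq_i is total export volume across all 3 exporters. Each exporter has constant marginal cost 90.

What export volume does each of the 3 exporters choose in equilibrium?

A representative exporter's profit is π_i = q_i(353 − Q) − 90q_i, with Q = q_i + Σ_{j≠i} q_j.
First-order condition: 263 − 2q_i − Σ_{j≠i} q_j = 0.
Imposing symmetry (q_j = q for all j) turns Σ_{j≠i} q_j into 2q, so 263 = 4q and q = 65.75.

65.75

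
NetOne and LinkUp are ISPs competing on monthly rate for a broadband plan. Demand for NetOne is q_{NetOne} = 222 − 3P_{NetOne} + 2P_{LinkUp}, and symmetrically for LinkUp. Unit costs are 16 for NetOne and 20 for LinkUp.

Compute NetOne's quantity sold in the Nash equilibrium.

NetOne's profit: π = (P_{NetOne} − 16)(222 − 3P_{NetOne} + 2P_{LinkUp}).
∂π/∂P_{NetOne} = 270 − 6P_{NetOne} + 2P_{LinkUp} = 0 ⇒ P_{NetOne} = 45 + (1/3)P_{LinkUp}.
Similarly P_{LinkUp} = 47 + (1/3)P_{NetOne}.
Substituting the second reaction function into the first: P_{NetOne} = 45 + (1/3)(47 + (1/3)P_{NetOne}), which gives (8/9)P_{NetOne} = 182/3 ⇒ P_{NetOne} = 68.25.
Then P_{LinkUp} = 47 + (1/3)·68.25 = 69.75.
q_{NetOne} = 222 − 3·68.25 + 2·69.75 = 156.75.

156.75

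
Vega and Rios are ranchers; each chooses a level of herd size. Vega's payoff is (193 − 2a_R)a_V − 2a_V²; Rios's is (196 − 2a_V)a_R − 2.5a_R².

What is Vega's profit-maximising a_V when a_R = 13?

41.75

Expanding Vega's payoff: 193a_V − 2a_Ra_V − 2a_V².
∂π/∂a_V = 193 − 2a_R − 4a_V = 0, so a_V = 48.25 − 0.5a_R.
At a_R = 13: a_V = 48.25 − 0.5·13 = 41.75.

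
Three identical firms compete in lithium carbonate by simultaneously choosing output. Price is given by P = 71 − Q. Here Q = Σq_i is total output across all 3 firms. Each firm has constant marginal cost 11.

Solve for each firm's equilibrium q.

15

A representative firm's profit is π_i = q_i(71 − Q) − 11q_i, with Q = q_i + Σ_{j≠i} q_j.
First-order condition: 60 − 2q_i − Σ_{j≠i} q_j = 0.
Imposing symmetry (q_j = q for all j) turns Σ_{j≠i} q_j into 2q, so 60 = 4q and q = 15.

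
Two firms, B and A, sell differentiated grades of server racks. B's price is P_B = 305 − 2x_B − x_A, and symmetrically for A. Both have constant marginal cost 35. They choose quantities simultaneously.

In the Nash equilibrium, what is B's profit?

Firm B's profit: π = x_B(305 − 2x_B − x_A) − 35x_B.
∂π/∂x_B = 270 − 4x_B − x_A = 0 ⇒ x_B = 67.5 − 0.25x_A.
The game is symmetric, so in equilibrium x_A = x_B: the reaction function gives 1.25x_B = 67.5, hence x_B = 54.
P_B = 305 − 2·54 − 54 = 143.
Profit = (143 − 35)·54 = 5832.

5832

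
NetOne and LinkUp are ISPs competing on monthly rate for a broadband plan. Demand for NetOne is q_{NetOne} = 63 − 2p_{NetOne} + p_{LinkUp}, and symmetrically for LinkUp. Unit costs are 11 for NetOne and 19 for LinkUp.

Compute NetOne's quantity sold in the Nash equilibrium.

36.8

NetOne's profit: π = (p_{NetOne} − 11)(63 − 2p_{NetOne} + p_{LinkUp}).
∂π/∂p_{NetOne} = 85 − 4p_{NetOne} + p_{LinkUp} = 0 ⇒ p_{NetOne} = 21.25 + 0.25p_{LinkUp}.
Similarly p_{LinkUp} = 25.25 + 0.25p_{NetOne}.
Plugging p_{LinkUp} into NetOne's best response: p_{NetOne} = 21.25 + 0.25(25.25 + 0.25p_{NetOne}) ⇒ 0.9375p_{NetOne} = 27.5625, so p_{NetOne} = 29.4.
Then p_{LinkUp} = 25.25 + 0.25·29.4 = 32.6.
q_{NetOne} = 63 − 2·29.4 + 32.6 = 36.8.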